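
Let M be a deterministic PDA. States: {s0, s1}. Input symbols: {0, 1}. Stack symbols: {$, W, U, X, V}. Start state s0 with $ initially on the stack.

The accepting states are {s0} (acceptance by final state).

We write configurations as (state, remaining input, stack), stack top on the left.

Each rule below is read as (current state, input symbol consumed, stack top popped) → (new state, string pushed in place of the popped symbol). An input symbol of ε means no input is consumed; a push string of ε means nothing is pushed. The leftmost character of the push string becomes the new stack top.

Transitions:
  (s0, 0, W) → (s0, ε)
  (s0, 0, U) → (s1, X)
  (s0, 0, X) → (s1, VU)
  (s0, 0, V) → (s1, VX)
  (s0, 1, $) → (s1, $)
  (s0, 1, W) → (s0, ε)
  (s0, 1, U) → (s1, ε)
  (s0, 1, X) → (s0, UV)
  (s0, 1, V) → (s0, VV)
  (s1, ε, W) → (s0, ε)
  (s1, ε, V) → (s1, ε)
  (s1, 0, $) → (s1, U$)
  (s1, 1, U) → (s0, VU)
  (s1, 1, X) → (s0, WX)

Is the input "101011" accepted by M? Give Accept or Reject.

(s0, 101011, $)
  read 1, top $: go to s1, push $ → (s1, 01011, $)
  read 0, top $: go to s1, push U$ → (s1, 1011, U$)
  read 1, top U: go to s0, push VU → (s0, 011, VU$)
  read 0, top V: go to s1, push VX → (s1, 11, VXU$)
  ε-move, top V: go to s1, push ε → (s1, 11, XU$)
  read 1, top X: go to s0, push WX → (s0, 1, WXU$)
  read 1, top W: go to s0, push ε → (s0, ε, XU$)
All input consumed; state s0 ∈ F.

Accept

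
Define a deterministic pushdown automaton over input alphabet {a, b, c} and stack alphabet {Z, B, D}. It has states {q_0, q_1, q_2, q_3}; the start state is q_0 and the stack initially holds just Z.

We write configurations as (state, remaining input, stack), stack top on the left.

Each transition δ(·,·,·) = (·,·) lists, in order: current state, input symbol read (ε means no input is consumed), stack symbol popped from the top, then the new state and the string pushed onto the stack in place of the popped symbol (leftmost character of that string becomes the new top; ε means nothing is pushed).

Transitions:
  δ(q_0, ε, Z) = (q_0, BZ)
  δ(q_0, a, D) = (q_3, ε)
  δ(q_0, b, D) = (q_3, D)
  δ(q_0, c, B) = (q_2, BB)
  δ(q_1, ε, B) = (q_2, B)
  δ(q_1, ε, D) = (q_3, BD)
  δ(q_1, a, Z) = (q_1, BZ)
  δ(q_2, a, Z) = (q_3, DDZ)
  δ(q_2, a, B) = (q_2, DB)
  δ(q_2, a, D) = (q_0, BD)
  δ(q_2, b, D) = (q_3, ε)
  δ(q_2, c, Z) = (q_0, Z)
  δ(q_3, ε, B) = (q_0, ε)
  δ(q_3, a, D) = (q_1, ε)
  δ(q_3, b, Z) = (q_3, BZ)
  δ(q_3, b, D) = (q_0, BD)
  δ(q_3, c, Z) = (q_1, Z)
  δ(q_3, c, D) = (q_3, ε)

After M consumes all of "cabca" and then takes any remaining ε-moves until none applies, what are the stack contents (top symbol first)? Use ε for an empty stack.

(q_0, cabca, Z)
  ε-move, top Z: go to q_0, push BZ → (q_0, cabca, BZ)
  read c, top B: go to q_2, push BB → (q_2, abca, BBZ)
  read a, top B: go to q_2, push DB → (q_2, bca, DBBZ)
  read b, top D: go to q_3, push ε → (q_3, ca, BBZ)
  ε-move, top B: go to q_0, push ε → (q_0, ca, BZ)
  read c, top B: go to q_2, push BB → (q_2, a, BBZ)
  read a, top B: go to q_2, push DB → (q_2, ε, DBBZ)
All input consumed in state q_2 with stack DBBZ.

DBBZ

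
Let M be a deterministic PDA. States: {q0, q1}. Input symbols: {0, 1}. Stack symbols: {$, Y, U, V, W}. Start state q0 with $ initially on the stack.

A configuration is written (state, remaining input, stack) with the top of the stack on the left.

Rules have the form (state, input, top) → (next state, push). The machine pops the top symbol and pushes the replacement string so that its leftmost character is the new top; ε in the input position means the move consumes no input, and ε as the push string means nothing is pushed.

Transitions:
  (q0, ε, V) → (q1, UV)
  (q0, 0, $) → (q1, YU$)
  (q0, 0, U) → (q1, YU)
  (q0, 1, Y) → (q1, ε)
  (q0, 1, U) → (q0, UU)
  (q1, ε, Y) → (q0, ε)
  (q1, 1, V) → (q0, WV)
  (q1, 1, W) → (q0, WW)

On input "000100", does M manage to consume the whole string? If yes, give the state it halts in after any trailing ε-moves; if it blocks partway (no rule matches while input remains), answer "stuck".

q0

(q0, 000100, $)
  read 0, top $: go to q1, push YU$ → (q1, 00100, YU$)
  ε-move, top Y: go to q0, push ε → (q0, 00100, U$)
  read 0, top U: go to q1, push YU → (q1, 0100, YU$)
  ε-move, top Y: go to q0, push ε → (q0, 0100, U$)
  read 0, top U: go to q1, push YU → (q1, 100, YU$)
  ε-move, top Y: go to q0, push ε → (q0, 100, U$)
  read 1, top U: go to q0, push UU → (q0, 00, UU$)
  read 0, top U: go to q1, push YU → (q1, 0, YUU$)
  ε-move, top Y: go to q0, push ε → (q0, 0, UU$)
  read 0, top U: go to q1, push YU → (q1, ε, YUU$)
  ε-move, top Y: go to q0, push ε → (q0, ε, UU$)
All input consumed; M is in state q0.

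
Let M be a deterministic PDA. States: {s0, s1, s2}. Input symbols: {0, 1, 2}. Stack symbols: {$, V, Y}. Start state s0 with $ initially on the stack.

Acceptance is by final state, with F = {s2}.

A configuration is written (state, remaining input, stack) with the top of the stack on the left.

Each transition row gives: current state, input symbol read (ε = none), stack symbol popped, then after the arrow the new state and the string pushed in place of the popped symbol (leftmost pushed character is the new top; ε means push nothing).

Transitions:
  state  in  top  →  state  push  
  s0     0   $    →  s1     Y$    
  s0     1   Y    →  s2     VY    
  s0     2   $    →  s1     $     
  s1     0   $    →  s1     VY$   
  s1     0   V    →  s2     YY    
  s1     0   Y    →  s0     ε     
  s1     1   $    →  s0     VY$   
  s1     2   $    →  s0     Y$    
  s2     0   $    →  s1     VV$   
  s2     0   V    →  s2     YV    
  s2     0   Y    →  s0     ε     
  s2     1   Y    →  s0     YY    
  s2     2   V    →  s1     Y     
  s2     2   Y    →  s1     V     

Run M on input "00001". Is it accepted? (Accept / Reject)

Reject

(s0, 00001, $) ⊢ (s1, 0001, Y$) ⊢ (s0, 001, $) ⊢ (s1, 01, Y$) ⊢ (s0, 1, $)
No transition applies at (s0, 1, $); input not fully consumed.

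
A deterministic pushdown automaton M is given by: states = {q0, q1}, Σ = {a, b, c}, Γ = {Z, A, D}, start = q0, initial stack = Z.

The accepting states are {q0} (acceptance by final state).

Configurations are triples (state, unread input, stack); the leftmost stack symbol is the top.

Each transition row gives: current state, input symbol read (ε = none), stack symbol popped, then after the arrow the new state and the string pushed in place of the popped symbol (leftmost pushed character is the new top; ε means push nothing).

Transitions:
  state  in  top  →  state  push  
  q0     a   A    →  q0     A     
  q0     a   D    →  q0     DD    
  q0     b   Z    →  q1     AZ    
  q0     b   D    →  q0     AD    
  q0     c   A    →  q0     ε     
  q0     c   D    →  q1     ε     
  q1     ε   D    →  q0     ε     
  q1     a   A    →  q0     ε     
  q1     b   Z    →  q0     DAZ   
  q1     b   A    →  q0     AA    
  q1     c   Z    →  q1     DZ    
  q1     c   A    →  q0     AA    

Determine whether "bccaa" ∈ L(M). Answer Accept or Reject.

Accept

(q0, bccaa, Z)
  read b, top Z: go to q1, push AZ → (q1, ccaa, AZ)
  read c, top A: go to q0, push AA → (q0, caa, AAZ)
  read c, top A: go to q0, push ε → (q0, aa, AZ)
  read a, top A: go to q0, push A → (q0, a, AZ)
  read a, top A: go to q0, push A → (q0, ε, AZ)
All input consumed; state q0 ∈ F.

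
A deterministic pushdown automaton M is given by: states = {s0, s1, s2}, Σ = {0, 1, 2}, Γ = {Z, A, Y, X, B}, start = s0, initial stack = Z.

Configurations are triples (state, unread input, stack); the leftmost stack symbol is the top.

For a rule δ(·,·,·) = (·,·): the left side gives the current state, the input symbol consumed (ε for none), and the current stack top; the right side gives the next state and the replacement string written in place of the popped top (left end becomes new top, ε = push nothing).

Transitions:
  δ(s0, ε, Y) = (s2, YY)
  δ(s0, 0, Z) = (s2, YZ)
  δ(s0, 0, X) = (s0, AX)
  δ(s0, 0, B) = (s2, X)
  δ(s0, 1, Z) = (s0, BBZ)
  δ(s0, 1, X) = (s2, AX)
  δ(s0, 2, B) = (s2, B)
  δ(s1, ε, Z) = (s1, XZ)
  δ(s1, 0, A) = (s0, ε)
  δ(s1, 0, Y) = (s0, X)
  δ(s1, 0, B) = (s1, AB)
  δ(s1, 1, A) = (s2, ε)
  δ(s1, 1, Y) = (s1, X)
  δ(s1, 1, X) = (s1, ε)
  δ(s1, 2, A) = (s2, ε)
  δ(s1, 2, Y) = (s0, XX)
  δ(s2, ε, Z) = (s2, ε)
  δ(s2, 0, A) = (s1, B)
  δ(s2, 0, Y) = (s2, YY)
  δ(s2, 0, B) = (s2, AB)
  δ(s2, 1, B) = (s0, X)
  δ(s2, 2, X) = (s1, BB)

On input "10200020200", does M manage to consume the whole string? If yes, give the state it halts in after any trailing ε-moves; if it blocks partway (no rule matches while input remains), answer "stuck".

s1

(s0, 10200020200, Z) ⊢ (s0, 0200020200, BBZ) ⊢ (s2, 200020200, XBZ) ⊢ (s1, 00020200, BBBZ) ⊢ (s1, 0020200, ABBBZ) ⊢ (s0, 020200, BBBZ) ⊢ (s2, 20200, XBBZ) ⊢ (s1, 0200, BBBBZ) ⊢ (s1, 200, ABBBBZ) ⊢ (s2, 00, BBBBZ) ⊢ (s2, 0, ABBBBZ) ⊢ (s1, ε, BBBBBZ)
All input consumed; M is in state s1.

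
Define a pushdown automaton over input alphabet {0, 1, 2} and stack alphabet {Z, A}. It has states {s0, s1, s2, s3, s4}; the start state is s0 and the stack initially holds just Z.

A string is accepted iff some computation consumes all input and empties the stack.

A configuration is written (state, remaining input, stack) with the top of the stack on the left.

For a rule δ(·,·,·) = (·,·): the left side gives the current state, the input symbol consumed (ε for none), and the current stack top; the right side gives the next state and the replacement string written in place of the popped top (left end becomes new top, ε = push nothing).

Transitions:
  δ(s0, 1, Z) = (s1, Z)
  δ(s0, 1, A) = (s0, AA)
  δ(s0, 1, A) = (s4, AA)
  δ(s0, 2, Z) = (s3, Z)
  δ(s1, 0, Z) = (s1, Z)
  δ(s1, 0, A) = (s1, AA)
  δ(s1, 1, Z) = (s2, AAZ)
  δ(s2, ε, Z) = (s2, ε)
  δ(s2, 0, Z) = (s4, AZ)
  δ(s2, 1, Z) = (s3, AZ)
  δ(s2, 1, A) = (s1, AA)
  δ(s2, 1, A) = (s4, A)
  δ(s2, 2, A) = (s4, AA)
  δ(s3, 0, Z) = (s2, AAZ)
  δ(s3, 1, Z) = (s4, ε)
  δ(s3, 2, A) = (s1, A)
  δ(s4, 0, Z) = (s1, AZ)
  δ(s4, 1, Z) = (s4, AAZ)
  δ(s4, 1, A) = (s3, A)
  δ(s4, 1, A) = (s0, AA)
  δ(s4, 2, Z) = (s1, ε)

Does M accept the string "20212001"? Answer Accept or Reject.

No computation consumes all input and empties the stack.

Reject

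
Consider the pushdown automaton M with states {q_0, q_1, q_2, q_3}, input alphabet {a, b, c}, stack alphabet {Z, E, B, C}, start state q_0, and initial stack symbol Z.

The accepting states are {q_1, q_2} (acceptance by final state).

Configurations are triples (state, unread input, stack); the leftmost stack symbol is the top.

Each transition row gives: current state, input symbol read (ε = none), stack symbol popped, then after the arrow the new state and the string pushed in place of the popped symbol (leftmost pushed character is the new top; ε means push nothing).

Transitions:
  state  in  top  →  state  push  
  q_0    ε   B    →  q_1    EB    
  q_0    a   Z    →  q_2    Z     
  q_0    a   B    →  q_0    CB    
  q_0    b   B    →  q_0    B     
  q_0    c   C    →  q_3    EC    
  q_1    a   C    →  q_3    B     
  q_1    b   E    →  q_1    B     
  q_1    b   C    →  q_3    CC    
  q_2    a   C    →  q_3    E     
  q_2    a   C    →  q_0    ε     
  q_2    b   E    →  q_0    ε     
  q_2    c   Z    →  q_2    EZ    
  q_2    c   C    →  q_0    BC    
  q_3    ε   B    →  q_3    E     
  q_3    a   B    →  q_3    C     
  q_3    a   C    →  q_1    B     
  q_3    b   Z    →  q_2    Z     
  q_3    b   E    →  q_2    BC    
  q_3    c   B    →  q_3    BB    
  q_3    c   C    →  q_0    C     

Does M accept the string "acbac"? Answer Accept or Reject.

One accepting computation: (q_0, acbac, Z) ⊢ (q_2, cbac, Z) ⊢ (q_2, bac, EZ) ⊢ (q_0, ac, Z) ⊢ (q_2, c, Z) ⊢ (q_2, ε, EZ)
All input consumed and state q_2 ∈ F.

Accept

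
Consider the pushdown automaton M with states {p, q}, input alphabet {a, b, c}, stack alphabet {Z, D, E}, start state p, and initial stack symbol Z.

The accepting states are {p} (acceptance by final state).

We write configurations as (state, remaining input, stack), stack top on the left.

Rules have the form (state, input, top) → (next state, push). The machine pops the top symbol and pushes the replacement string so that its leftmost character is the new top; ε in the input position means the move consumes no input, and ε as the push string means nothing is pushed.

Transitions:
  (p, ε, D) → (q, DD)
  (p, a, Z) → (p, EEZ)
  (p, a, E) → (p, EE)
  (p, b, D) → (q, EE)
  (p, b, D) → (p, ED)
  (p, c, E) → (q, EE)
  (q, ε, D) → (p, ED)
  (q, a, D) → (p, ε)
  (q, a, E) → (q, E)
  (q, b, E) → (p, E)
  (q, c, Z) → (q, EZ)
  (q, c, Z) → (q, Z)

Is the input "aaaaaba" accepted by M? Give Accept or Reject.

No computation consumes all input and reaches a final state.

Reject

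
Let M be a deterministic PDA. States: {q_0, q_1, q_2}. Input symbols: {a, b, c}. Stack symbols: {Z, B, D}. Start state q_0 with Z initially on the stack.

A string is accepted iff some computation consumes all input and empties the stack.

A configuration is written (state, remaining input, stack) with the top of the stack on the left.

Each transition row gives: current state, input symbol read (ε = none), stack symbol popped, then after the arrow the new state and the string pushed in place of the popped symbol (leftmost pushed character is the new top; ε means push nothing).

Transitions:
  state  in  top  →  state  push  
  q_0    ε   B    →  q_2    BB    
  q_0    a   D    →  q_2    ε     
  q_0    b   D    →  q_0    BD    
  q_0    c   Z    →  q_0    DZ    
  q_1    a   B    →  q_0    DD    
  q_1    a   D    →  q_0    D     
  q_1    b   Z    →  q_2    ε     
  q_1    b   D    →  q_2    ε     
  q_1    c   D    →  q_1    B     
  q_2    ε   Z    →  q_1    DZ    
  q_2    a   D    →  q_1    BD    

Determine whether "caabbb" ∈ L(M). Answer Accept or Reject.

(q_0, caabbb, Z) ⊢ (q_0, aabbb, DZ) ⊢ (q_2, abbb, Z) ⊢ (q_1, abbb, DZ) ⊢ (q_0, bbb, DZ) ⊢ (q_0, bb, BDZ) ⊢ (q_2, bb, BBDZ)
No transition applies at (q_2, bb, BBDZ); input not fully consumed.

Reject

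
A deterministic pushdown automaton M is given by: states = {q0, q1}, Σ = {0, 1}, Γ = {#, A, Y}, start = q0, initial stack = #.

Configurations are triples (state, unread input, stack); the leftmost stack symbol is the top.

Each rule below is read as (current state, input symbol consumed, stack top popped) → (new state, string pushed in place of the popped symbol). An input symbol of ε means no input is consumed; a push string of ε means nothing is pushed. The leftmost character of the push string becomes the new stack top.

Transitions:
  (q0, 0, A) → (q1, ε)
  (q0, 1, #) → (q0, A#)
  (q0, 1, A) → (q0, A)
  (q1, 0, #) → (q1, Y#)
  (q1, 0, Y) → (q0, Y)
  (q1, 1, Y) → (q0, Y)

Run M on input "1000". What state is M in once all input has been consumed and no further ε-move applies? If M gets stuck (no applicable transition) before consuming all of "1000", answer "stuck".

(q0, 1000, #)
  read 1, top #: go to q0, push A# → (q0, 000, A#)
  read 0, top A: go to q1, push ε → (q1, 00, #)
  read 0, top #: go to q1, push Y# → (q1, 0, Y#)
  read 0, top Y: go to q0, push Y → (q0, ε, Y#)
All input consumed; M is in state q0.

q0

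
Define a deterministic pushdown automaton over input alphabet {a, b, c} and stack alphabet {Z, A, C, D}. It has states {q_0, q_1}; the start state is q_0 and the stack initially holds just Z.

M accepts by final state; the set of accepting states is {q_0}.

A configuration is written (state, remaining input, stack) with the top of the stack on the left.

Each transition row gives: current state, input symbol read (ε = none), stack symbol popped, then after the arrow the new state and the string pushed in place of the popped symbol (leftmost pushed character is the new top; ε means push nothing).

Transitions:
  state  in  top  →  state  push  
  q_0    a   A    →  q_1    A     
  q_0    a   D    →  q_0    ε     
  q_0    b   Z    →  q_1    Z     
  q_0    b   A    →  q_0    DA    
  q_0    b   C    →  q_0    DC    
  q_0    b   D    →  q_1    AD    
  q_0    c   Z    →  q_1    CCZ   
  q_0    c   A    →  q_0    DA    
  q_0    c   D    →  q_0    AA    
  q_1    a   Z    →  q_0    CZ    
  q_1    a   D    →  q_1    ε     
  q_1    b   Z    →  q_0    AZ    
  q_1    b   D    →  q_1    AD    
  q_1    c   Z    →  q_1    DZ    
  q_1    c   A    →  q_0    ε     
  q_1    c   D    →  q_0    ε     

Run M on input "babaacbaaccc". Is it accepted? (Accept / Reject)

Reject

(q_0, babaacbaaccc, Z) ⊢ (q_1, abaacbaaccc, Z) ⊢ (q_0, baacbaaccc, CZ) ⊢ (q_0, aacbaaccc, DCZ) ⊢ (q_0, acbaaccc, CZ)
No transition applies at (q_0, acbaaccc, CZ); input not fully consumed.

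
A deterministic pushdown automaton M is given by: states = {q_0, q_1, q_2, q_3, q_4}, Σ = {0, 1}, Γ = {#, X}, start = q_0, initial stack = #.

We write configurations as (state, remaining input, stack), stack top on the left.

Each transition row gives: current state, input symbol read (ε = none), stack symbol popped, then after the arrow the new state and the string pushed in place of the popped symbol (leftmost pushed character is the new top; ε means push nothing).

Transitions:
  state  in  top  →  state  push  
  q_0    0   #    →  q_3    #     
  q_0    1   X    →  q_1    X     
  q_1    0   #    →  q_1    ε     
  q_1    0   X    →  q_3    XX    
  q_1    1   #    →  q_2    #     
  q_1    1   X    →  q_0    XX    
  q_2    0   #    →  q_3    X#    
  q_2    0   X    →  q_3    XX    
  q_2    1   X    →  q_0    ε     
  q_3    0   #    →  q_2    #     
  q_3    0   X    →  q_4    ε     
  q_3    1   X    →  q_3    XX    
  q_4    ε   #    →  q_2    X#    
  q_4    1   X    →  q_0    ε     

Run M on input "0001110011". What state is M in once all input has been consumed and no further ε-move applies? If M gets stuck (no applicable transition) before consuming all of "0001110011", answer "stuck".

(q_0, 0001110011, #)
  read 0, top #: go to q_3, push # → (q_3, 001110011, #)
  read 0, top #: go to q_2, push # → (q_2, 01110011, #)
  read 0, top #: go to q_3, push X# → (q_3, 1110011, X#)
  read 1, top X: go to q_3, push XX → (q_3, 110011, XX#)
  read 1, top X: go to q_3, push XX → (q_3, 10011, XXX#)
  read 1, top X: go to q_3, push XX → (q_3, 0011, XXXX#)
  read 0, top X: go to q_4, push ε → (q_4, 011, XXX#)
No transition for (q_4, 0, top X); M blocks with input 011 remaining.

stuck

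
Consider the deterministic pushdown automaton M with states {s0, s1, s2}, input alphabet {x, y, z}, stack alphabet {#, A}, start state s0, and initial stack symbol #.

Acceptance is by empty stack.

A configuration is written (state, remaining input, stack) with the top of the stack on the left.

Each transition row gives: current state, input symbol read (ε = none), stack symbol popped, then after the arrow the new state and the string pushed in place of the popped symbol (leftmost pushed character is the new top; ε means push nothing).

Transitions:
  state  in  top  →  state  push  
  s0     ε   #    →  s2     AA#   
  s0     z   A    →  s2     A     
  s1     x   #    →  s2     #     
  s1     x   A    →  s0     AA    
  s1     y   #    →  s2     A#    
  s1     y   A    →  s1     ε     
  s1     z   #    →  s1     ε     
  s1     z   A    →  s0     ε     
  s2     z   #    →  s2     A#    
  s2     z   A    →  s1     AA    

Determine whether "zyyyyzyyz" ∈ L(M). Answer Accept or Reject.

(s0, zyyyyzyyz, #)
  ε-move, top #: go to s2, push AA# → (s2, zyyyyzyyz, AA#)
  read z, top A: go to s1, push AA → (s1, yyyyzyyz, AAA#)
  read y, top A: go to s1, push ε → (s1, yyyzyyz, AA#)
  read y, top A: go to s1, push ε → (s1, yyzyyz, A#)
  read y, top A: go to s1, push ε → (s1, yzyyz, #)
  read y, top #: go to s2, push A# → (s2, zyyz, A#)
  read z, top A: go to s1, push AA → (s1, yyz, AA#)
  read y, top A: go to s1, push ε → (s1, yz, A#)
  read y, top A: go to s1, push ε → (s1, z, #)
  read z, top #: go to s1, push ε → (s1, ε, ε)
All input consumed and the stack is empty.

Accept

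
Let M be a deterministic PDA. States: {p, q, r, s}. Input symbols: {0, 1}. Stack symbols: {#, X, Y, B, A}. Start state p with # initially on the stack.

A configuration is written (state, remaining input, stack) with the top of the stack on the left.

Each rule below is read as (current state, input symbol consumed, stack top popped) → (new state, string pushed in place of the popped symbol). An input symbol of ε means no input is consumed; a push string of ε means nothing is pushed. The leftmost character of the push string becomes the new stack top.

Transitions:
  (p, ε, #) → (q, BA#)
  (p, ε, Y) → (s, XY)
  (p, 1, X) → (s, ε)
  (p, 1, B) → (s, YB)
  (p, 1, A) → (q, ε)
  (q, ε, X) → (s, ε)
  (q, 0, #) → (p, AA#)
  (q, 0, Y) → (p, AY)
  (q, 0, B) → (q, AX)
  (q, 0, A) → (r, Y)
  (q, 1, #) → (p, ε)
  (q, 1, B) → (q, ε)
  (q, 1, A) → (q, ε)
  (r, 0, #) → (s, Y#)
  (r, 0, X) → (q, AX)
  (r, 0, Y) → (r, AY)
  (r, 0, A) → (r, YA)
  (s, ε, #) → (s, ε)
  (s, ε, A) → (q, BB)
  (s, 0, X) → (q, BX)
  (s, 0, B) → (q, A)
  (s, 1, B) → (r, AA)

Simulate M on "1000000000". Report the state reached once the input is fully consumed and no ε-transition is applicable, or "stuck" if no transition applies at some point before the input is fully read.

r

(p, 1000000000, #)
  ε-move, top #: go to q, push BA# → (q, 1000000000, BA#)
  read 1, top B: go to q, push ε → (q, 000000000, A#)
  read 0, top A: go to r, push Y → (r, 00000000, Y#)
  read 0, top Y: go to r, push AY → (r, 0000000, AY#)
  read 0, top A: go to r, push YA → (r, 000000, YAY#)
  read 0, top Y: go to r, push AY → (r, 00000, AYAY#)
  read 0, top A: go to r, push YA → (r, 0000, YAYAY#)
  read 0, top Y: go to r, push AY → (r, 000, AYAYAY#)
  read 0, top A: go to r, push YA → (r, 00, YAYAYAY#)
  read 0, top Y: go to r, push AY → (r, 0, AYAYAYAY#)
  read 0, top A: go to r, push YA → (r, ε, YAYAYAYAY#)
All input consumed; M is in state r.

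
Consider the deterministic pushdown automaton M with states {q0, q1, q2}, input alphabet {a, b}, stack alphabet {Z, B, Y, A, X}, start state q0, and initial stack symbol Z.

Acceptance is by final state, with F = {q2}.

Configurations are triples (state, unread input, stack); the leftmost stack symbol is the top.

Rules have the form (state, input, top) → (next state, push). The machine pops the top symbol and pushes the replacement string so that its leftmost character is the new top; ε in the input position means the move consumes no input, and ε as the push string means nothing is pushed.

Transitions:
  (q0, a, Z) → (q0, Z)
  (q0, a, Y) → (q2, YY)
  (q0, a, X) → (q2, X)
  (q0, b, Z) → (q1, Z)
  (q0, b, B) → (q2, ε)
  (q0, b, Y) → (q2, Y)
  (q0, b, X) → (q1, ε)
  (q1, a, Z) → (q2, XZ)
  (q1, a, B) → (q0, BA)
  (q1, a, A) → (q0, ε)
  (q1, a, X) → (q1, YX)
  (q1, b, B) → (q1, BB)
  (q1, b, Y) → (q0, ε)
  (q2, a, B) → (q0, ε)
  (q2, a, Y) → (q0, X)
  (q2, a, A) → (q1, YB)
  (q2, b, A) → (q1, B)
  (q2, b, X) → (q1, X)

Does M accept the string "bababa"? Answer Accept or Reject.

(q0, bababa, Z)
  read b, top Z: go to q1, push Z → (q1, ababa, Z)
  read a, top Z: go to q2, push XZ → (q2, baba, XZ)
  read b, top X: go to q1, push X → (q1, aba, XZ)
  read a, top X: go to q1, push YX → (q1, ba, YXZ)
  read b, top Y: go to q0, push ε → (q0, a, XZ)
  read a, top X: go to q2, push X → (q2, ε, XZ)
All input consumed; state q2 ∈ F.

Accept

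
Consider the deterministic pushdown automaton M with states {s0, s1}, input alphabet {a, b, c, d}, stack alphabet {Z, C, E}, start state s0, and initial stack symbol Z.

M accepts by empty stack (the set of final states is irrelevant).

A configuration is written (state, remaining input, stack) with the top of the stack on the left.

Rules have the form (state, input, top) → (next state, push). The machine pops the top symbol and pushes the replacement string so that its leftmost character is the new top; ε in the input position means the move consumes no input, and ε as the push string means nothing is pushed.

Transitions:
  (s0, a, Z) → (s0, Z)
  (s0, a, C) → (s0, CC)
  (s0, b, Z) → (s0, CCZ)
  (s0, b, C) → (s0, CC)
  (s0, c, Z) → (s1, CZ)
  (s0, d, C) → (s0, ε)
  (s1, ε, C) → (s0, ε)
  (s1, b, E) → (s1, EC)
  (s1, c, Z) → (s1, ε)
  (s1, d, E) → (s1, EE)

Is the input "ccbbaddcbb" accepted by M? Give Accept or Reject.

(s0, ccbbaddcbb, Z) ⊢ (s1, cbbaddcbb, CZ) ⊢ (s0, cbbaddcbb, Z) ⊢ (s1, bbaddcbb, CZ) ⊢ (s0, bbaddcbb, Z) ⊢ (s0, baddcbb, CCZ) ⊢ (s0, addcbb, CCCZ) ⊢ (s0, ddcbb, CCCCZ) ⊢ (s0, dcbb, CCCZ) ⊢ (s0, cbb, CCZ)
No transition applies at (s0, cbb, CCZ); input not fully consumed.

Reject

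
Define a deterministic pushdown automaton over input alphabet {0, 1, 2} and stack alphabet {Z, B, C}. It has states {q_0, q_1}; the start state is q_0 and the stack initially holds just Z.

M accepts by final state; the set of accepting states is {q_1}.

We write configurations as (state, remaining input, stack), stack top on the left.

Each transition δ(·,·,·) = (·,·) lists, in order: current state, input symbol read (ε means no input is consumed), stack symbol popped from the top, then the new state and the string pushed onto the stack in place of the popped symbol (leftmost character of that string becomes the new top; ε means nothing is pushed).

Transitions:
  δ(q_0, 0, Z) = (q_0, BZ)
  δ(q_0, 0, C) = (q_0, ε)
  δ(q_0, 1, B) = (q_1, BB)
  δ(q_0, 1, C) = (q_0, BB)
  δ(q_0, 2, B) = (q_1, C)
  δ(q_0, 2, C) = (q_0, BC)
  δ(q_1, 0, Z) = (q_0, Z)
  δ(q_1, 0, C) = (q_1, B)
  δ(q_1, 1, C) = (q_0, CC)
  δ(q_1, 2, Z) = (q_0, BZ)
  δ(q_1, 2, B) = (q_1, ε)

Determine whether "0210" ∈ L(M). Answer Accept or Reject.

(q_0, 0210, Z)
  read 0, top Z: go to q_0, push BZ → (q_0, 210, BZ)
  read 2, top B: go to q_1, push C → (q_1, 10, CZ)
  read 1, top C: go to q_0, push CC → (q_0, 0, CCZ)
  read 0, top C: go to q_0, push ε → (q_0, ε, CZ)
All input consumed; state q_0 ∉ F and no further ε-move applies.

Reject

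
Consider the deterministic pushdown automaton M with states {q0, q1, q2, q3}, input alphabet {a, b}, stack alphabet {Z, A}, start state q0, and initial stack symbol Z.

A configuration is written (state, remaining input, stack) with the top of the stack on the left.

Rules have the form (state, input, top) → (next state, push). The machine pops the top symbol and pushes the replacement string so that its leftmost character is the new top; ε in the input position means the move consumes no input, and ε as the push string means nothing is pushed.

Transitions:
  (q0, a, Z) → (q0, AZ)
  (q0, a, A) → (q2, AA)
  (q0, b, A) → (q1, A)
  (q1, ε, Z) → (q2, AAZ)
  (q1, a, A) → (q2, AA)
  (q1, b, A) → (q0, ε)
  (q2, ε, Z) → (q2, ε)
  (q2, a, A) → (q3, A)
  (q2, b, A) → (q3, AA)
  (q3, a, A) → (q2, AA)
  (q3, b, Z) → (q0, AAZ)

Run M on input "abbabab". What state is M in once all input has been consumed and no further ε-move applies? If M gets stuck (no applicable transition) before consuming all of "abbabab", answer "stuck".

q3

(q0, abbabab, Z)
  read a, top Z: go to q0, push AZ → (q0, bbabab, AZ)
  read b, top A: go to q1, push A → (q1, babab, AZ)
  read b, top A: go to q0, push ε → (q0, abab, Z)
  read a, top Z: go to q0, push AZ → (q0, bab, AZ)
  read b, top A: go to q1, push A → (q1, ab, AZ)
  read a, top A: go to q2, push AA → (q2, b, AAZ)
  read b, top A: go to q3, push AA → (q3, ε, AAAZ)
All input consumed; M is in state q3.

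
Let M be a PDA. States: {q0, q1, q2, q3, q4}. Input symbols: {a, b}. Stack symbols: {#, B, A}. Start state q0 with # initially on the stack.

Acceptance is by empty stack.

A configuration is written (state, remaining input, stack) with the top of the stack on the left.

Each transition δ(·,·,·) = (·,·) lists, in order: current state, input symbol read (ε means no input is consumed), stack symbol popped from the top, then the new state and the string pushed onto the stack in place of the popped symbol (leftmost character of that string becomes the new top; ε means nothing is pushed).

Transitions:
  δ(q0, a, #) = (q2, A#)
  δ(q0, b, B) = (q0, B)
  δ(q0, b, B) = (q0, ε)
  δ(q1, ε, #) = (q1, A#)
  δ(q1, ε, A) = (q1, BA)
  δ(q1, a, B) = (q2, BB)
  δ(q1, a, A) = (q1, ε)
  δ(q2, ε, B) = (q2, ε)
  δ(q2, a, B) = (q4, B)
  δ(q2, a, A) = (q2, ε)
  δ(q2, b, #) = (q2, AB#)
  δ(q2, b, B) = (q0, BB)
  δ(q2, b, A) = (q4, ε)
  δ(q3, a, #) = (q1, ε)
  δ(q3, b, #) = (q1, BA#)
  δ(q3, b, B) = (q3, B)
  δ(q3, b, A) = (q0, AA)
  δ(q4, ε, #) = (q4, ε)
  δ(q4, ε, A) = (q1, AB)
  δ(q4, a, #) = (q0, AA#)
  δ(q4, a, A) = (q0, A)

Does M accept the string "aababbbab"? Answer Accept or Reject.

One accepting computation: (q0, aababbbab, #) ⊢ (q2, ababbbab, A#) ⊢ (q2, babbbab, #) ⊢ (q2, abbbab, AB#) ⊢ (q2, bbbab, B#) ⊢ (q0, bbab, BB#) ⊢ (q0, bab, B#) ⊢ (q0, ab, #) ⊢ (q2, b, A#) ⊢ (q4, ε, #) ⊢ (q4, ε, ε)
All input consumed and the stack is empty.

Accept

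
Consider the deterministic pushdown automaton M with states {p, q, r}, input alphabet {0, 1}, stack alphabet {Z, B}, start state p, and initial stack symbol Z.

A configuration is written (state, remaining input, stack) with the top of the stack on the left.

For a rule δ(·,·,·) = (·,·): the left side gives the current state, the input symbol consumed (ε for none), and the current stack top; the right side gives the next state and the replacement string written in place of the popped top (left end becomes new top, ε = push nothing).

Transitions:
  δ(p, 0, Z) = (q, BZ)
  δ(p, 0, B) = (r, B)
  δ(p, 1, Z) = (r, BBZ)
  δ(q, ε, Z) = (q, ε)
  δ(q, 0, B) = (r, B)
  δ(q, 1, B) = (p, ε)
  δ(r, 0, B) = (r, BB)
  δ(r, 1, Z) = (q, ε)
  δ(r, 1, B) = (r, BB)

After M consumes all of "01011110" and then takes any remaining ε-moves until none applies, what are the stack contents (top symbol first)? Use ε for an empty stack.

BBBBBZ

(p, 01011110, Z) ⊢ (q, 1011110, BZ) ⊢ (p, 011110, Z) ⊢ (q, 11110, BZ) ⊢ (p, 1110, Z) ⊢ (r, 110, BBZ) ⊢ (r, 10, BBBZ) ⊢ (r, 0, BBBBZ) ⊢ (r, ε, BBBBBZ)
All input consumed in state r with stack BBBBBZ.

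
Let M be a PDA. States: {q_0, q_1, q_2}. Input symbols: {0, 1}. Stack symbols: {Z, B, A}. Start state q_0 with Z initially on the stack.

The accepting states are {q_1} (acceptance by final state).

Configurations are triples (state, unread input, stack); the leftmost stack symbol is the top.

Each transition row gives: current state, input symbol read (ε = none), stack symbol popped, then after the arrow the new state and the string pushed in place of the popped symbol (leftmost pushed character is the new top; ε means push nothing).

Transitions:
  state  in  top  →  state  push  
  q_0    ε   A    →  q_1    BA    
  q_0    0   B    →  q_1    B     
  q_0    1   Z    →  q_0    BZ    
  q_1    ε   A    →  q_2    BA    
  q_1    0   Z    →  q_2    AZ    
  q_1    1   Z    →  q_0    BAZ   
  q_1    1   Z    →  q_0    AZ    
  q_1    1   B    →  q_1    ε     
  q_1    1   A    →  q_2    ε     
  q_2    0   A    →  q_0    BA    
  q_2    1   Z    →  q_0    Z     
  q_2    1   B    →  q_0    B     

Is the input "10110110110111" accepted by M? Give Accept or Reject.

Reject

No computation consumes all input and reaches a final state.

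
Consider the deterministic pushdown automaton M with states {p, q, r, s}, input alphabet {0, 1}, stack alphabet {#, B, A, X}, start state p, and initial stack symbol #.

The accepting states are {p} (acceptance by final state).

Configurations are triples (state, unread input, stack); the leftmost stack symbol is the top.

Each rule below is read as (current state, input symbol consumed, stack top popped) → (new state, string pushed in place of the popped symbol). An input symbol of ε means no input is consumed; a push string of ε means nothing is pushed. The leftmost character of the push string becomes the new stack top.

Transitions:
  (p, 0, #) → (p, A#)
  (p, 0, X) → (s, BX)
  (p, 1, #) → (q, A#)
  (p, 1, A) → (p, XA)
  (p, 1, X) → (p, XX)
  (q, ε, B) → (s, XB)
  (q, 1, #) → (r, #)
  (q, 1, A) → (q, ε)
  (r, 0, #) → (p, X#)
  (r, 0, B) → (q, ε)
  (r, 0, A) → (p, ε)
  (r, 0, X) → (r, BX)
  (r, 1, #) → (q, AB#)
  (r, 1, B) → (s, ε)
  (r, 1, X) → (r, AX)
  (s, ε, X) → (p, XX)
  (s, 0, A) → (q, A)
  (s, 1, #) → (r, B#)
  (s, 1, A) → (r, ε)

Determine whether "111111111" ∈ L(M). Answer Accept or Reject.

(p, 111111111, #)
  read 1, top #: go to q, push A# → (q, 11111111, A#)
  read 1, top A: go to q, push ε → (q, 1111111, #)
  read 1, top #: go to r, push # → (r, 111111, #)
  read 1, top #: go to q, push AB# → (q, 11111, AB#)
  read 1, top A: go to q, push ε → (q, 1111, B#)
  ε-move, top B: go to s, push XB → (s, 1111, XB#)
  ε-move, top X: go to p, push XX → (p, 1111, XXB#)
  read 1, top X: go to p, push XX → (p, 111, XXXB#)
  read 1, top X: go to p, push XX → (p, 11, XXXXB#)
  read 1, top X: go to p, push XX → (p, 1, XXXXXB#)
  read 1, top X: go to p, push XX → (p, ε, XXXXXXB#)
All input consumed; state p ∈ F.

Accept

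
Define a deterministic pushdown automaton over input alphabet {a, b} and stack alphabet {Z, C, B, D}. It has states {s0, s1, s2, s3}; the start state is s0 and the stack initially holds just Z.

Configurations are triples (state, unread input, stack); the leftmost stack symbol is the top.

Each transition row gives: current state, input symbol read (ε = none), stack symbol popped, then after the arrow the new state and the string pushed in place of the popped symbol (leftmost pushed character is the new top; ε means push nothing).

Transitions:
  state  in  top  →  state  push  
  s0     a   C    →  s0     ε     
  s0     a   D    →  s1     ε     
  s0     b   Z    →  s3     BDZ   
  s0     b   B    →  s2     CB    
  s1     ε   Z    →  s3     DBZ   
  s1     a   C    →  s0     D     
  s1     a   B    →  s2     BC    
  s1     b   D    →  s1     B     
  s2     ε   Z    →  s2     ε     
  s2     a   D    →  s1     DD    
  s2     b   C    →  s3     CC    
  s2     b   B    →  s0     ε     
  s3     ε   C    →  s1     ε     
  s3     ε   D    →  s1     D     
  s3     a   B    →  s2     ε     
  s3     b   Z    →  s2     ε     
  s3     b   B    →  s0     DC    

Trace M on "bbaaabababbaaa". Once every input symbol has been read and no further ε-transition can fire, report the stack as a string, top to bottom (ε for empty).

DZ

(s0, bbaaabababbaaa, Z)
  read b, top Z: go to s3, push BDZ → (s3, baaabababbaaa, BDZ)
  read b, top B: go to s0, push DC → (s0, aaabababbaaa, DCDZ)
  read a, top D: go to s1, push ε → (s1, aabababbaaa, CDZ)
  read a, top C: go to s0, push D → (s0, abababbaaa, DDZ)
  read a, top D: go to s1, push ε → (s1, bababbaaa, DZ)
  read b, top D: go to s1, push B → (s1, ababbaaa, BZ)
  read a, top B: go to s2, push BC → (s2, babbaaa, BCZ)
  read b, top B: go to s0, push ε → (s0, abbaaa, CZ)
  read a, top C: go to s0, push ε → (s0, bbaaa, Z)
  read b, top Z: go to s3, push BDZ → (s3, baaa, BDZ)
  read b, top B: go to s0, push DC → (s0, aaa, DCDZ)
  read a, top D: go to s1, push ε → (s1, aa, CDZ)
  read a, top C: go to s0, push D → (s0, a, DDZ)
  read a, top D: go to s1, push ε → (s1, ε, DZ)
All input consumed in state s1 with stack DZ.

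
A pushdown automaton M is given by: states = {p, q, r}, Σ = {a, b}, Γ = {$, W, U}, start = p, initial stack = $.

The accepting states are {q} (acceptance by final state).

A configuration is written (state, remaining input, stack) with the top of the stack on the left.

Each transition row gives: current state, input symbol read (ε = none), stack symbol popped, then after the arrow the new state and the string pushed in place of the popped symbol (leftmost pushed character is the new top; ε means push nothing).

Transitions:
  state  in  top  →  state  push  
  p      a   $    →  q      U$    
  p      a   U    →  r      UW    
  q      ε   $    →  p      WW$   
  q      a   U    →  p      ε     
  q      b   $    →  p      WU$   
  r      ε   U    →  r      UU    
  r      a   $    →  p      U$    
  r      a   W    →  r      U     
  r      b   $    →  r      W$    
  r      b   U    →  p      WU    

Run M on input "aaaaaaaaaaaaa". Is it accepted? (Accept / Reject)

One accepting computation: (p, aaaaaaaaaaaaa, $) ⊢ (q, aaaaaaaaaaaa, U$) ⊢ (p, aaaaaaaaaaa, $) ⊢ (q, aaaaaaaaaa, U$) ⊢ (p, aaaaaaaaa, $) ⊢ (q, aaaaaaaa, U$) ⊢ (p, aaaaaaa, $) ⊢ (q, aaaaaa, U$) ⊢ (p, aaaaa, $) ⊢ (q, aaaa, U$) ⊢ (p, aaa, $) ⊢ (q, aa, U$) ⊢ (p, a, $) ⊢ (q, ε, U$)
All input consumed and state q ∈ F.

Accept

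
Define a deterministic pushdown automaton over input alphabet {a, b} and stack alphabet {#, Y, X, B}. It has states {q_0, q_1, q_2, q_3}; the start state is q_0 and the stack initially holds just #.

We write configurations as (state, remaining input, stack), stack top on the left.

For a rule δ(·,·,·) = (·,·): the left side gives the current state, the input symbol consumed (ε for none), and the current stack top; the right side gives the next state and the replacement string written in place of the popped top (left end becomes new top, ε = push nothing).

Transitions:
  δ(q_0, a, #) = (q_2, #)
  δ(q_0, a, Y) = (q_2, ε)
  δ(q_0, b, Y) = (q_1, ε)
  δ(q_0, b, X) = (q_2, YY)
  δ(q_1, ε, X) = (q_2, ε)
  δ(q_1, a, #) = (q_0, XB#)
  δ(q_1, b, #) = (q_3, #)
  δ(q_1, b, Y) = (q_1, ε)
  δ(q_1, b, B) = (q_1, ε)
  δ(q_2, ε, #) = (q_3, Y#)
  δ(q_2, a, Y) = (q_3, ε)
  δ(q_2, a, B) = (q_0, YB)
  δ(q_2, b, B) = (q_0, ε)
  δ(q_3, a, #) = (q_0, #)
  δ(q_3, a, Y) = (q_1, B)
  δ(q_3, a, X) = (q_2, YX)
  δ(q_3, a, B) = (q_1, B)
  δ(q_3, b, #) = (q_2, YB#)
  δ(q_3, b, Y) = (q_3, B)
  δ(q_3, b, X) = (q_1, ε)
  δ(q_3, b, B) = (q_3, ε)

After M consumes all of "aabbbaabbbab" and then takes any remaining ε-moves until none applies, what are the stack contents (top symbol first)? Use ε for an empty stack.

(q_0, aabbbaabbbab, #)
  read a, top #: go to q_2, push # → (q_2, abbbaabbbab, #)
  ε-move, top #: go to q_3, push Y# → (q_3, abbbaabbbab, Y#)
  read a, top Y: go to q_1, push B → (q_1, bbbaabbbab, B#)
  read b, top B: go to q_1, push ε → (q_1, bbaabbbab, #)
  read b, top #: go to q_3, push # → (q_3, baabbbab, #)
  read b, top #: go to q_2, push YB# → (q_2, aabbbab, YB#)
  read a, top Y: go to q_3, push ε → (q_3, abbbab, B#)
  read a, top B: go to q_1, push B → (q_1, bbbab, B#)
  read b, top B: go to q_1, push ε → (q_1, bbab, #)
  read b, top #: go to q_3, push # → (q_3, bab, #)
  read b, top #: go to q_2, push YB# → (q_2, ab, YB#)
  read a, top Y: go to q_3, push ε → (q_3, b, B#)
  read b, top B: go to q_3, push ε → (q_3, ε, #)
All input consumed in state q_3 with stack #.

#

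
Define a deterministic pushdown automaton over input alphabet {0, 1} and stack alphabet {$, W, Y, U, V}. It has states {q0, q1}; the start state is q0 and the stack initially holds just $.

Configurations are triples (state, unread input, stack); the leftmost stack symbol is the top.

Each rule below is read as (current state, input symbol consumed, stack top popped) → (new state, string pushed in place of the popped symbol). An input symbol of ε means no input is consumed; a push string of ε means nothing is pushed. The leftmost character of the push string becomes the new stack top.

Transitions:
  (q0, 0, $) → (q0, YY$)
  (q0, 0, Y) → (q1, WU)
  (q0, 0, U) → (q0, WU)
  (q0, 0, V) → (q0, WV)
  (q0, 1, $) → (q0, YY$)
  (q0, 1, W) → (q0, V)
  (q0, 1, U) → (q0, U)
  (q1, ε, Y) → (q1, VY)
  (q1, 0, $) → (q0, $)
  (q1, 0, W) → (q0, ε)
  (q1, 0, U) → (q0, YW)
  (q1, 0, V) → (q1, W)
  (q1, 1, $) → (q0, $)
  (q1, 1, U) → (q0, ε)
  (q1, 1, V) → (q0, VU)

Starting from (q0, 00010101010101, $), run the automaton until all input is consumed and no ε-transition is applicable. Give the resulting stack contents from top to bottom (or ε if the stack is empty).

VVVVVUY$

(q0, 00010101010101, $)
  read 0, top $: go to q0, push YY$ → (q0, 0010101010101, YY$)
  read 0, top Y: go to q1, push WU → (q1, 010101010101, WUY$)
  read 0, top W: go to q0, push ε → (q0, 10101010101, UY$)
  read 1, top U: go to q0, push U → (q0, 0101010101, UY$)
  read 0, top U: go to q0, push WU → (q0, 101010101, WUY$)
  read 1, top W: go to q0, push V → (q0, 01010101, VUY$)
  read 0, top V: go to q0, push WV → (q0, 1010101, WVUY$)
  read 1, top W: go to q0, push V → (q0, 010101, VVUY$)
  read 0, top V: go to q0, push WV → (q0, 10101, WVVUY$)
  read 1, top W: go to q0, push V → (q0, 0101, VVVUY$)
  read 0, top V: go to q0, push WV → (q0, 101, WVVVUY$)
  read 1, top W: go to q0, push V → (q0, 01, VVVVUY$)
  read 0, top V: go to q0, push WV → (q0, 1, WVVVVUY$)
  read 1, top W: go to q0, push V → (q0, ε, VVVVVUY$)
All input consumed in state q0 with stack VVVVVUY$.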